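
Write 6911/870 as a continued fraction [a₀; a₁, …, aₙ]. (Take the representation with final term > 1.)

6911 = 7×870 + 821
870 = 1×821 + 49
821 = 16×49 + 37
49 = 1×37 + 12
37 = 3×12 + 1
12 = 12×1 + 0  (stop)
So 6911/870 = [7; 1, 16, 1, 3, 12].

[7; 1, 16, 1, 3, 12]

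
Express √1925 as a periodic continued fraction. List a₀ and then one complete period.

a₀ = ⌊√1925⌋ = 43.
With m₀=0, d₀=1 and mₖ₊₁ = dₖaₖ − mₖ, dₖ₊₁ = (n − mₖ₊₁²)/dₖ, aₖ₊₁ = ⌊(a₀+mₖ₊₁)/dₖ₊₁⌋:
  k=1: m=43, d=76, a=1
  k=2: m=33, d=11, a=6
  k=3: m=33, d=76, a=1
  k=4: m=43, d=1, a=86
d=1 and a=2a₀=86 at k=4, so the next step gives (m, d) = (43, 76) again — its k=1 value — and the period has length 4.

[43; 1, 6, 1, 86]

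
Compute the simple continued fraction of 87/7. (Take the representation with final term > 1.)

87 = 12*7 + 3
7 = 2*3 + 1
3 = 3*1 + 0  (stop)
So 87/7 = [12; 2, 3].

[12; 2, 3]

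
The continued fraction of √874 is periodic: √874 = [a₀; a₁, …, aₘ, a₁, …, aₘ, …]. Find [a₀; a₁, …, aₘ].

[29; 1, 1, 3, 2, 3, 1, 1, 58]

a₀ = ⌊√874⌋ = 29.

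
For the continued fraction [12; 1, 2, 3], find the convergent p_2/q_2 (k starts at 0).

Using pₖ = aₖpₖ₋₁ + pₖ₋₂, qₖ = aₖqₖ₋₁ + qₖ₋₂ (with p₋₁=1, p₋₂=0, q₋₁=0, q₋₂=1):
  k=0: a=12, p=12, q=1
  k=1: a=1, p=13, q=1
  k=2: a=2, p=38, q=3

38/3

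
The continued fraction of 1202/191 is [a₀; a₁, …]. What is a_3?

2

1202 = 6·191 + 56   →  a_0 = 6
191 = 3·56 + 23   →  a_1 = 3
56 = 2·23 + 10   →  a_2 = 2
23 = 2·10 + 3   →  a_3 = 2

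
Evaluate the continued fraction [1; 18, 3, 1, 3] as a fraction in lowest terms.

Fold from the inside: start with 3/1.
  1 + 1/3 = 4/3
  3 + 3/4 = 15/4
  18 + 4/15 = 274/15
  1 + 15/274 = 289/274

289/274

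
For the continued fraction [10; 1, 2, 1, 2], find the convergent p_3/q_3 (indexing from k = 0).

43/4

Using pₖ = aₖpₖ₋₁ + pₖ₋₂, qₖ = aₖqₖ₋₁ + qₖ₋₂ (with p₋₁=1, p₋₂=0, q₋₁=0, q₋₂=1):
  k=0: a=10, p=10, q=1
  k=1: a=1, p=11, q=1
  k=2: a=2, p=32, q=3
  k=3: a=1, p=43, q=4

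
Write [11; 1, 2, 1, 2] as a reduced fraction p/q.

129/11

Using pₖ = aₖpₖ₋₁ + pₖ₋₂ and qₖ = aₖqₖ₋₁ + qₖ₋₂:
  k=0: a=11, p=11, q=1
  k=1: a=1, p=12, q=1
  k=2: a=2, p=35, q=3
  k=3: a=1, p=47, q=4
  k=4: a=2, p=129, q=11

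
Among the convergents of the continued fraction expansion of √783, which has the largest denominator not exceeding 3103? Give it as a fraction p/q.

√783 = [27; 1, 54, …] (period length 2).
Convergents:
  p_0/q_0 = 27/1
  p_1/q_1 = 28/1
  p_2/q_2 = 1539/55
  p_3/q_3 = 1567/56
  p_4/q_4 = 86157/3079
  p_5/q_5 = 87724/3135
q_4 = 3079 ≤ 3103 < 3135 = q_5, so the answer is 86157/3079.

86157/3079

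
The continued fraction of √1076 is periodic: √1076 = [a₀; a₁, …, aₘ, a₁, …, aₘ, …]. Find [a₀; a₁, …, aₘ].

[32; 1, 4, 16, 4, 1, 64]

a₀ = ⌊√1076⌋ = 32.
With m₀=0, d₀=1 and mₖ₊₁ = dₖaₖ − mₖ, dₖ₊₁ = (n − mₖ₊₁²)/dₖ, aₖ₊₁ = ⌊(a₀+mₖ₊₁)/dₖ₊₁⌋:
  k=1: m=32, d=52, a=1
  k=2: m=20, d=13, a=4
  k=3: m=32, d=4, a=16
  k=4: m=32, d=13, a=4
  k=5: m=20, d=52, a=1
  k=6: m=32, d=1, a=64
d=1 and a=2a₀=64 at k=6, so the next step gives (m, d) = (32, 52) again — its k=1 value — and the period has length 6.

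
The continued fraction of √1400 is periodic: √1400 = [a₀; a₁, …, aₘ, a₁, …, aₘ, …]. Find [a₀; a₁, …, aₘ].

a₀ = ⌊√1400⌋ = 37.
With m₀=0, d₀=1 and mₖ₊₁ = dₖaₖ − mₖ, dₖ₊₁ = (n − mₖ₊₁²)/dₖ, aₖ₊₁ = ⌊(a₀+mₖ₊₁)/dₖ₊₁⌋:
  k=1: m=37, d=31, a=2
  k=2: m=25, d=25, a=2
  k=3: m=25, d=31, a=2
  k=4: m=37, d=1, a=74
d=1 and a=2a₀=74 at k=4, so the next step gives (m, d) = (37, 31) again — its k=1 value — and the period has length 4.

[37; 2, 2, 2, 74]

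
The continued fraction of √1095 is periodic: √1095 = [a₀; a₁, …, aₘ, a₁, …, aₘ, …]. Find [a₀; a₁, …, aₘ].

[33; 11, 66]

a₀ = ⌊√1095⌋ = 33.
With m₀=0, d₀=1 and mₖ₊₁ = dₖaₖ − mₖ, dₖ₊₁ = (n − mₖ₊₁²)/dₖ, aₖ₊₁ = ⌊(a₀+mₖ₊₁)/dₖ₊₁⌋:
  k=1: m=33, d=6, a=11
  k=2: m=33, d=1, a=66
d=1 and a=2a₀=66 at k=2, so the next step gives (m, d) = (33, 6) again — its k=1 value — and the period has length 2.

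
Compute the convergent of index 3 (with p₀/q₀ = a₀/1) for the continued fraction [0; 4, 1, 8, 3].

Using pₖ = aₖpₖ₋₁ + pₖ₋₂, qₖ = aₖqₖ₋₁ + qₖ₋₂ (with p₋₁=1, p₋₂=0, q₋₁=0, q₋₂=1):
  k=0: a=0, p=0, q=1
  k=1: a=4, p=1, q=4
  k=2: a=1, p=1, q=5
  k=3: a=8, p=9, q=44

9/44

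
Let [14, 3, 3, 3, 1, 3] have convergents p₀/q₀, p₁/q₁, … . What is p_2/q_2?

143/10

Using pₖ = aₖpₖ₋₁ + pₖ₋₂, qₖ = aₖqₖ₋₁ + qₖ₋₂ (with p₋₁=1, p₋₂=0, q₋₁=0, q₋₂=1):
  k=0: a=14, p=14, q=1
  k=1: a=3, p=43, q=3
  k=2: a=3, p=143, q=10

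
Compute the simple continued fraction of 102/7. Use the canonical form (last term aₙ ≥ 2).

102 = 14*7 + 4
7 = 1*4 + 3
4 = 1*3 + 1
3 = 3*1 + 0  (stop)
So 102/7 = [14; 1, 1, 3].

[14; 1, 1, 3]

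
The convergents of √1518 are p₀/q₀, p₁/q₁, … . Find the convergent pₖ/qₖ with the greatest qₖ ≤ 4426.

78975/2027

√1518 = [38; 1, 24, 1, 76, …] (period length 4).
Convergents:
  p_0/q_0 = 38/1
  p_1/q_1 = 39/1
  p_2/q_2 = 974/25
  p_3/q_3 = 1013/26
  p_4/q_4 = 77962/2001
  p_5/q_5 = 78975/2027
  p_6/q_6 = 1973362/50649
q_5 = 2027 ≤ 4426 < 50649 = q_6, so the answer is 78975/2027.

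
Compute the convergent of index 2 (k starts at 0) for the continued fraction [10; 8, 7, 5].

Using pₖ = aₖpₖ₋₁ + pₖ₋₂, qₖ = aₖqₖ₋₁ + qₖ₋₂ (with p₋₁=1, p₋₂=0, q₋₁=0, q₋₂=1):
  k=0: a=10, p=10, q=1
  k=1: a=8, p=81, q=8
  k=2: a=7, p=577, q=57

577/57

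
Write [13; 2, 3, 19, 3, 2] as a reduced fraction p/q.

Using pₖ = aₖpₖ₋₁ + pₖ₋₂ and qₖ = aₖqₖ₋₁ + qₖ₋₂:
  k=0: a=13, p=13, q=1
  k=1: a=2, p=27, q=2
  k=2: a=3, p=94, q=7
  k=3: a=19, p=1813, q=135
  k=4: a=3, p=5533, q=412
  k=5: a=2, p=12879, q=959

12879/959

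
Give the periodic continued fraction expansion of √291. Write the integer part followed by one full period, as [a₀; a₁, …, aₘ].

[17; 17, 34]

a₀ = ⌊√291⌋ = 17.
With m₀=0, d₀=1 and mₖ₊₁ = dₖaₖ − mₖ, dₖ₊₁ = (n − mₖ₊₁²)/dₖ, aₖ₊₁ = ⌊(a₀+mₖ₊₁)/dₖ₊₁⌋:
  k=1: m=17, d=2, a=17
  k=2: m=17, d=1, a=34
d=1 and a=2a₀=34 at k=2, so the next step gives (m, d) = (17, 2) again — its k=1 value — and the period has length 2.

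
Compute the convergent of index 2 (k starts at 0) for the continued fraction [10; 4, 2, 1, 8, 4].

Using pₖ = aₖpₖ₋₁ + pₖ₋₂, qₖ = aₖqₖ₋₁ + qₖ₋₂ (with p₋₁=1, p₋₂=0, q₋₁=0, q₋₂=1):
  k=0: a=10, p=10, q=1
  k=1: a=4, p=41, q=4
  k=2: a=2, p=92, q=9

92/9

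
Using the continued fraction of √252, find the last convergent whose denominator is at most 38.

127/8

√252 = [15; 1, 6, 1, 30, …] (period length 4).
Convergents:
  p_0/q_0 = 15/1
  p_1/q_1 = 16/1
  p_2/q_2 = 111/7
  p_3/q_3 = 127/8
  p_4/q_4 = 3921/247
q_3 = 8 ≤ 38 < 247 = q_4, so the answer is 127/8.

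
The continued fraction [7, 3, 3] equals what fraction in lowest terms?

Using pₖ = aₖpₖ₋₁ + pₖ₋₂ and qₖ = aₖqₖ₋₁ + qₖ₋₂:
  k=0: a=7, p=7, q=1
  k=1: a=3, p=22, q=3
  k=2: a=3, p=73, q=10

73/10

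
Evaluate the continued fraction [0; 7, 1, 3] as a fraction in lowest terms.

Using pₖ = aₖpₖ₋₁ + pₖ₋₂ and qₖ = aₖqₖ₋₁ + qₖ₋₂:
  k=0: a=0, p=0, q=1
  k=1: a=7, p=1, q=7
  k=2: a=1, p=1, q=8
  k=3: a=3, p=4, q=31

4/31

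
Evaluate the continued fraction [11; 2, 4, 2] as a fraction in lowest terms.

229/20

Using pₖ = aₖpₖ₋₁ + pₖ₋₂ and qₖ = aₖqₖ₋₁ + qₖ₋₂:
  k=0: a=11, p=11, q=1
  k=1: a=2, p=23, q=2
  k=2: a=4, p=103, q=9
  k=3: a=2, p=229, q=20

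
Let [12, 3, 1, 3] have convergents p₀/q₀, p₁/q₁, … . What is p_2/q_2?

49/4

Using pₖ = aₖpₖ₋₁ + pₖ₋₂, qₖ = aₖqₖ₋₁ + qₖ₋₂ (with p₋₁=1, p₋₂=0, q₋₁=0, q₋₂=1):
  k=0: a=12, p=12, q=1
  k=1: a=3, p=37, q=3
  k=2: a=1, p=49, q=4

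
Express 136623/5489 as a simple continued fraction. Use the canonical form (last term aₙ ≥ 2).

[24; 1, 8, 8, 2, 11, 3]

136623 = 24*5489 + 4887
5489 = 1*4887 + 602
4887 = 8*602 + 71
602 = 8*71 + 34
71 = 2*34 + 3
34 = 11*3 + 1
3 = 3*1 + 0  (stop)
So 136623/5489 = [24; 1, 8, 8, 2, 11, 3].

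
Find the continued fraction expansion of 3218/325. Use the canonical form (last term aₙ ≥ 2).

3218 = 9×325 + 293
325 = 1×293 + 32
293 = 9×32 + 5
32 = 6×5 + 2
5 = 2×2 + 1
2 = 2×1 + 0  (stop)
So 3218/325 = [9; 1, 9, 6, 2, 2].

[9; 1, 9, 6, 2, 2]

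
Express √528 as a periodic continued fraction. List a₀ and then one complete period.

[22; 1, 44]

a₀ = ⌊√528⌋ = 22.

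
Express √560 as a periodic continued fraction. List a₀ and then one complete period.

[23; 1, 1, 1, 46]

a₀ = ⌊√560⌋ = 23.
With m₀=0, d₀=1 and mₖ₊₁ = dₖaₖ − mₖ, dₖ₊₁ = (n − mₖ₊₁²)/dₖ, aₖ₊₁ = ⌊(a₀+mₖ₊₁)/dₖ₊₁⌋:
  k=1: m=23, d=31, a=1
  k=2: m=8, d=16, a=1
  k=3: m=8, d=31, a=1
  k=4: m=23, d=1, a=46
d=1 and a=2a₀=46 at k=4, so the next step gives (m, d) = (23, 31) again — its k=1 value — and the period has length 4.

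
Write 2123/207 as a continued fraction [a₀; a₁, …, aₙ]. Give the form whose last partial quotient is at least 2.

2123 = 10*207 + 53
207 = 3*53 + 48
53 = 1*48 + 5
48 = 9*5 + 3
5 = 1*3 + 2
3 = 1*2 + 1
2 = 2*1 + 0  (stop)
So 2123/207 = [10; 3, 1, 9, 1, 1, 2].

[10; 3, 1, 9, 1, 1, 2]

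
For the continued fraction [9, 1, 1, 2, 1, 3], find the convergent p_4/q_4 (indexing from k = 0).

Using pₖ = aₖpₖ₋₁ + pₖ₋₂, qₖ = aₖqₖ₋₁ + qₖ₋₂ (with p₋₁=1, p₋₂=0, q₋₁=0, q₋₂=1):
  k=0: a=9, p=9, q=1
  k=1: a=1, p=10, q=1
  k=2: a=1, p=19, q=2
  k=3: a=2, p=48, q=5
  k=4: a=1, p=67, q=7

67/7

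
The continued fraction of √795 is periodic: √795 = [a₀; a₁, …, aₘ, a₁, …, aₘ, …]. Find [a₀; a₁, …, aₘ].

[28; 5, 9, 5, 56]

a₀ = ⌊√795⌋ = 28.
With m₀=0, d₀=1 and mₖ₊₁ = dₖaₖ − mₖ, dₖ₊₁ = (n − mₖ₊₁²)/dₖ, aₖ₊₁ = ⌊(a₀+mₖ₊₁)/dₖ₊₁⌋:
  k=1: m=28, d=11, a=5
  k=2: m=27, d=6, a=9
  k=3: m=27, d=11, a=5
  k=4: m=28, d=1, a=56
d=1 and a=2a₀=56 at k=4, so the next step gives (m, d) = (28, 11) again — its k=1 value — and the period has length 4.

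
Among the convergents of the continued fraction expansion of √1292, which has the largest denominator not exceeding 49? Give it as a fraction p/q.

647/18

√1292 = [35; 1, 16, 1, 70, …] (period length 4).
Convergents:
  p_0/q_0 = 35/1
  p_1/q_1 = 36/1
  p_2/q_2 = 611/17
  p_3/q_3 = 647/18
  p_4/q_4 = 45901/1277
q_3 = 18 ≤ 49 < 1277 = q_4, so the answer is 647/18.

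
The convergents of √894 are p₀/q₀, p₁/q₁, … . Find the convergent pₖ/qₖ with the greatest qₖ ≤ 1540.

√894 = [29; 1, 8, 1, 58, …] (period length 4).
Convergents:
  p_0/q_0 = 29/1
  p_1/q_1 = 30/1
  p_2/q_2 = 269/9
  p_3/q_3 = 299/10
  p_4/q_4 = 17611/589
  p_5/q_5 = 17910/599
  p_6/q_6 = 160891/5381
q_5 = 599 ≤ 1540 < 5381 = q_6, so the answer is 17910/599.

17910/599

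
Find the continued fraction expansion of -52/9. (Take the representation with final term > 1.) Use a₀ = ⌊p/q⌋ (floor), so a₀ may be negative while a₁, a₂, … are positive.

-52 = -6×9 + 2
9 = 4×2 + 1
2 = 2×1 + 0  (stop)
So -52/9 = [-6; 4, 2].

[-6; 4, 2]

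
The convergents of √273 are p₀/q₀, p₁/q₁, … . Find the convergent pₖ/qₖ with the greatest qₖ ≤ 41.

380/23

√273 = [16; 1, 1, 10, 1, 1, 32, …] (period length 6).
Convergents:
  p_0/q_0 = 16/1
  p_1/q_1 = 17/1
  p_2/q_2 = 33/2
  p_3/q_3 = 347/21
  p_4/q_4 = 380/23
  p_5/q_5 = 727/44
q_4 = 23 ≤ 41 < 44 = q_5, so the answer is 380/23.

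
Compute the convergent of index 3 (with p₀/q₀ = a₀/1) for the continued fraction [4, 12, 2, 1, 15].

151/37

Using pₖ = aₖpₖ₋₁ + pₖ₋₂, qₖ = aₖqₖ₋₁ + qₖ₋₂ (with p₋₁=1, p₋₂=0, q₋₁=0, q₋₂=1):
  k=0: a=4, p=4, q=1
  k=1: a=12, p=49, q=12
  k=2: a=2, p=102, q=25
  k=3: a=1, p=151, q=37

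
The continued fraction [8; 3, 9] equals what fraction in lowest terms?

Using pₖ = aₖpₖ₋₁ + pₖ₋₂ and qₖ = aₖqₖ₋₁ + qₖ₋₂:
  k=0: a=8, p=8, q=1
  k=1: a=3, p=25, q=3
  k=2: a=9, p=233, q=28

233/28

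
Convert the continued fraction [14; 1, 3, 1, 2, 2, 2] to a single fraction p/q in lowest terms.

1183/80

Fold from the inside: start with 2/1.
  2 + 1/2 = 5/2
  2 + 2/5 = 12/5
  1 + 5/12 = 17/12
  3 + 12/17 = 63/17
  1 + 17/63 = 80/63
  14 + 63/80 = 1183/80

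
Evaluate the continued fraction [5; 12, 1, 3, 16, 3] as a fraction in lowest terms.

12889/2538

Fold from the inside: start with 3/1.
  16 + 1/3 = 49/3
  3 + 3/49 = 150/49
  1 + 49/150 = 199/150
  12 + 150/199 = 2538/199
  5 + 199/2538 = 12889/2538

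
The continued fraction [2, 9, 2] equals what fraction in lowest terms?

Fold from the inside: start with 2/1.
  9 + 1/2 = 19/2
  2 + 2/19 = 40/19

40/19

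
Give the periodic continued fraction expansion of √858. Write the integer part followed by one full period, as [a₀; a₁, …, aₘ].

a₀ = ⌊√858⌋ = 29.
With m₀=0, d₀=1 and mₖ₊₁ = dₖaₖ − mₖ, dₖ₊₁ = (n − mₖ₊₁²)/dₖ, aₖ₊₁ = ⌊(a₀+mₖ₊₁)/dₖ₊₁⌋:
  k=1: m=29, d=17, a=3
  k=2: m=22, d=22, a=2
  k=3: m=22, d=17, a=3
  k=4: m=29, d=1, a=58
d=1 and a=2a₀=58 at k=4, so the next step gives (m, d) = (29, 17) again — its k=1 value — and the period has length 4.

[29; 3, 2, 3, 58]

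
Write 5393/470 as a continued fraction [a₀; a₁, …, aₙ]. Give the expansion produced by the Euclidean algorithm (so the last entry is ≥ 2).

[11; 2, 9, 3, 2, 3]

5393 = 11×470 + 223
470 = 2×223 + 24
223 = 9×24 + 7
24 = 3×7 + 3
7 = 2×3 + 1
3 = 3×1 + 0  (stop)
So 5393/470 = [11; 2, 9, 3, 2, 3].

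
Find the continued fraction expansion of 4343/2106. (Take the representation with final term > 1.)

[2; 16, 13, 10]

4343 = 2×2106 + 131
2106 = 16×131 + 10
131 = 13×10 + 1
10 = 10×1 + 0  (stop)
So 4343/2106 = [2; 16, 13, 10].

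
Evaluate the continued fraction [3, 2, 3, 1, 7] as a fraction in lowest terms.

241/70

Using pₖ = aₖpₖ₋₁ + pₖ₋₂ and qₖ = aₖqₖ₋₁ + qₖ₋₂:
  k=0: a=3, p=3, q=1
  k=1: a=2, p=7, q=2
  k=2: a=3, p=24, q=7
  k=3: a=1, p=31, q=9
  k=4: a=7, p=241, q=70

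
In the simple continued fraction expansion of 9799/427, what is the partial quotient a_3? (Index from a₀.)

9799 = 22·427 + 405   →  a_0 = 22
427 = 1·405 + 22   →  a_1 = 1
405 = 18·22 + 9   →  a_2 = 18
22 = 2·9 + 4   →  a_3 = 2

2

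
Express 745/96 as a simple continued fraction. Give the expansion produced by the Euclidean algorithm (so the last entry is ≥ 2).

745 = 7·96 + 73
96 = 1·73 + 23
73 = 3·23 + 4
23 = 5·4 + 3
4 = 1·3 + 1
3 = 3·1 + 0  (stop)
So 745/96 = [7; 1, 3, 5, 1, 3].

[7; 1, 3, 5, 1, 3]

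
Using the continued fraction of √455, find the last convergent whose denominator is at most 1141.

√455 = [21; 3, 42, …] (period length 2).
Convergents:
  p_0/q_0 = 21/1
  p_1/q_1 = 64/3
  p_2/q_2 = 2709/127
  p_3/q_3 = 8191/384
  p_4/q_4 = 346731/16255
q_3 = 384 ≤ 1141 < 16255 = q_4, so the answer is 8191/384.

8191/384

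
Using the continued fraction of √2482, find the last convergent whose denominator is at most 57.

√2482 = [49; 1, 4, 1, 1, 4, 1, 98, …] (period length 7).
Convergents:
  p_0/q_0 = 49/1
  p_1/q_1 = 50/1
  p_2/q_2 = 249/5
  p_3/q_3 = 299/6
  p_4/q_4 = 548/11
  p_5/q_5 = 2491/50
  p_6/q_6 = 3039/61
q_5 = 50 ≤ 57 < 61 = q_6, so the answer is 2491/50.

2491/50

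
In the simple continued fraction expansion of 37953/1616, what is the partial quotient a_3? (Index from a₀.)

15

37953 = 23·1616 + 785   →  a_0 = 23
1616 = 2·785 + 46   →  a_1 = 2
785 = 17·46 + 3   →  a_2 = 17
46 = 15·3 + 1   →  a_3 = 15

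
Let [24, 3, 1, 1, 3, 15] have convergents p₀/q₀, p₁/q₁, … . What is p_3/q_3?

170/7

Using pₖ = aₖpₖ₋₁ + pₖ₋₂, qₖ = aₖqₖ₋₁ + qₖ₋₂ (with p₋₁=1, p₋₂=0, q₋₁=0, q₋₂=1):
  k=0: a=24, p=24, q=1
  k=1: a=3, p=73, q=3
  k=2: a=1, p=97, q=4
  k=3: a=1, p=170, q=7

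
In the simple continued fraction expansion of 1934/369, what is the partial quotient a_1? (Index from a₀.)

4

1934 = 5·369 + 89   →  a_0 = 5
369 = 4·89 + 13   →  a_1 = 4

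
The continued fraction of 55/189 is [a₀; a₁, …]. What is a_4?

55 = 0·189 + 55   →  a_0 = 0
189 = 3·55 + 24   →  a_1 = 3
55 = 2·24 + 7   →  a_2 = 2
24 = 3·7 + 3   →  a_3 = 3
7 = 2·3 + 1   →  a_4 = 2

2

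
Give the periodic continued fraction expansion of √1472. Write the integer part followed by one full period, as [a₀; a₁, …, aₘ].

a₀ = ⌊√1472⌋ = 38.
With m₀=0, d₀=1 and mₖ₊₁ = dₖaₖ − mₖ, dₖ₊₁ = (n − mₖ₊₁²)/dₖ, aₖ₊₁ = ⌊(a₀+mₖ₊₁)/dₖ₊₁⌋:
  k=1: m=38, d=28, a=2
  k=2: m=18, d=41, a=1
  k=3: m=23, d=23, a=2
  k=4: m=23, d=41, a=1
  k=5: m=18, d=28, a=2
  k=6: m=38, d=1, a=76
d=1 and a=2a₀=76 at k=6, so the next step gives (m, d) = (38, 28) again — its k=1 value — and the period has length 6.

[38; 2, 1, 2, 1, 2, 76]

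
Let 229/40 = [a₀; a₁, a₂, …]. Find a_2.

229 = 5·40 + 29   →  a_0 = 5
40 = 1·29 + 11   →  a_1 = 1
29 = 2·11 + 7   →  a_2 = 2

2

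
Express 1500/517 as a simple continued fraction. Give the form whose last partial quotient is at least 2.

[2; 1, 9, 7, 3, 2]

1500 = 2·517 + 466
517 = 1·466 + 51
466 = 9·51 + 7
51 = 7·7 + 2
7 = 3·2 + 1
2 = 2·1 + 0  (stop)
So 1500/517 = [2; 1, 9, 7, 3, 2].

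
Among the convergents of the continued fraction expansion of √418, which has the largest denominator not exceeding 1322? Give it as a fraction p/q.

15068/737

√418 = [20; 2, 4, 20, 4, 2, 40, …] (period length 6).
Convergents:
  p_0/q_0 = 20/1
  p_1/q_1 = 41/2
  p_2/q_2 = 184/9
  p_3/q_3 = 3721/182
  p_4/q_4 = 15068/737
  p_5/q_5 = 33857/1656
q_4 = 737 ≤ 1322 < 1656 = q_5, so the answer is 15068/737.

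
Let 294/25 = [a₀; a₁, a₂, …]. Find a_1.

1

294 = 11·25 + 19   →  a_0 = 11
25 = 1·19 + 6   →  a_1 = 1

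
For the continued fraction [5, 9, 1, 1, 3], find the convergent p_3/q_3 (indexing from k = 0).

Using pₖ = aₖpₖ₋₁ + pₖ₋₂, qₖ = aₖqₖ₋₁ + qₖ₋₂ (with p₋₁=1, p₋₂=0, q₋₁=0, q₋₂=1):
  k=0: a=5, p=5, q=1
  k=1: a=9, p=46, q=9
  k=2: a=1, p=51, q=10
  k=3: a=1, p=97, q=19

97/19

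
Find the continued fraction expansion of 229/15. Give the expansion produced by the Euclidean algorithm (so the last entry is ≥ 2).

[15; 3, 1, 3]

229 = 15·15 + 4
15 = 3·4 + 3
4 = 1·3 + 1
3 = 3·1 + 0  (stop)
So 229/15 = [15; 3, 1, 3].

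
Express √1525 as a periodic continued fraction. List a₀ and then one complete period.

a₀ = ⌊√1525⌋ = 39.
With m₀=0, d₀=1 and mₖ₊₁ = dₖaₖ − mₖ, dₖ₊₁ = (n − mₖ₊₁²)/dₖ, aₖ₊₁ = ⌊(a₀+mₖ₊₁)/dₖ₊₁⌋:
  k=1: m=39, d=4, a=19
  k=2: m=37, d=39, a=1
  k=3: m=2, d=39, a=1
  k=4: m=37, d=4, a=19
  k=5: m=39, d=1, a=78
d=1 and a=2a₀=78 at k=5, so the next step gives (m, d) = (39, 4) again — its k=1 value — and the period has length 5.

[39; 19, 1, 1, 19, 78]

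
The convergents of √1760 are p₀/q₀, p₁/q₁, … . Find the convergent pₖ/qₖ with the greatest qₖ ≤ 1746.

73081/1742

√1760 = [41; 1, 19, 1, 82, …] (period length 4).
Convergents:
  p_0/q_0 = 41/1
  p_1/q_1 = 42/1
  p_2/q_2 = 839/20
  p_3/q_3 = 881/21
  p_4/q_4 = 73081/1742
  p_5/q_5 = 73962/1763
q_4 = 1742 ≤ 1746 < 1763 = q_5, so the answer is 73081/1742.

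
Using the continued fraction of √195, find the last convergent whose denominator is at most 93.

391/28

√195 = [13; 1, 26, …] (period length 2).
Convergents:
  p_0/q_0 = 13/1
  p_1/q_1 = 14/1
  p_2/q_2 = 377/27
  p_3/q_3 = 391/28
  p_4/q_4 = 10543/755
q_3 = 28 ≤ 93 < 755 = q_4, so the answer is 391/28.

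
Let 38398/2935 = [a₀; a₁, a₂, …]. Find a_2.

12

38398 = 13·2935 + 243   →  a_0 = 13
2935 = 12·243 + 19   →  a_1 = 12
243 = 12·19 + 15   →  a_2 = 12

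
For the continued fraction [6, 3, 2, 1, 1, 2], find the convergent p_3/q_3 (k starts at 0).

Using pₖ = aₖpₖ₋₁ + pₖ₋₂, qₖ = aₖqₖ₋₁ + qₖ₋₂ (with p₋₁=1, p₋₂=0, q₋₁=0, q₋₂=1):
  k=0: a=6, p=6, q=1
  k=1: a=3, p=19, q=3
  k=2: a=2, p=44, q=7
  k=3: a=1, p=63, q=10

63/10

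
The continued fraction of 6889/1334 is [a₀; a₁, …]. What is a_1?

6

6889 = 5·1334 + 219   →  a_0 = 5
1334 = 6·219 + 20   →  a_1 = 6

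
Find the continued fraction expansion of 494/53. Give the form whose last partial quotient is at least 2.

[9; 3, 8, 2]

494 = 9·53 + 17
53 = 3·17 + 2
17 = 8·2 + 1
2 = 2·1 + 0  (stop)
So 494/53 = [9; 3, 8, 2].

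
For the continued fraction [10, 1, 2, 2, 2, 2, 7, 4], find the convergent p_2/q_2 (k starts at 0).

32/3

Using pₖ = aₖpₖ₋₁ + pₖ₋₂, qₖ = aₖqₖ₋₁ + qₖ₋₂ (with p₋₁=1, p₋₂=0, q₋₁=0, q₋₂=1):
  k=0: a=10, p=10, q=1
  k=1: a=1, p=11, q=1
  k=2: a=2, p=32, q=3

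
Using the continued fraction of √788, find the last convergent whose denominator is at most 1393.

√788 = [28; 14, 56, …] (period length 2).
Convergents:
  p_0/q_0 = 28/1
  p_1/q_1 = 393/14
  p_2/q_2 = 22036/785
  p_3/q_3 = 308897/11004
q_2 = 785 ≤ 1393 < 11004 = q_3, so the answer is 22036/785.

22036/785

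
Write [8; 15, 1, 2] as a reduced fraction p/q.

379/47

Using pₖ = aₖpₖ₋₁ + pₖ₋₂ and qₖ = aₖqₖ₋₁ + qₖ₋₂:
  k=0: a=8, p=8, q=1
  k=1: a=15, p=121, q=15
  k=2: a=1, p=129, q=16
  k=3: a=2, p=379, q=47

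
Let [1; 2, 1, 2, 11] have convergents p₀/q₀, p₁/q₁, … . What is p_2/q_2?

4/3

Using pₖ = aₖpₖ₋₁ + pₖ₋₂, qₖ = aₖqₖ₋₁ + qₖ₋₂ (with p₋₁=1, p₋₂=0, q₋₁=0, q₋₂=1):
  k=0: a=1, p=1, q=1
  k=1: a=2, p=3, q=2
  k=2: a=1, p=4, q=3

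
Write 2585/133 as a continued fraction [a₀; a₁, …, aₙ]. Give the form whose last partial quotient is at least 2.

[19; 2, 3, 2, 2, 3]

2585 = 19·133 + 58
133 = 2·58 + 17
58 = 3·17 + 7
17 = 2·7 + 3
7 = 2·3 + 1
3 = 3·1 + 0  (stop)
So 2585/133 = [19; 2, 3, 2, 2, 3].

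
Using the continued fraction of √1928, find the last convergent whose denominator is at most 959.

√1928 = [43; 1, 9, 1, 86, …] (period length 4).
Convergents:
  p_0/q_0 = 43/1
  p_1/q_1 = 44/1
  p_2/q_2 = 439/10
  p_3/q_3 = 483/11
  p_4/q_4 = 41977/956
  p_5/q_5 = 42460/967
q_4 = 956 ≤ 959 < 967 = q_5, so the answer is 41977/956.

41977/956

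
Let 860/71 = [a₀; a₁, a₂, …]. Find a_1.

860 = 12·71 + 8   →  a_0 = 12
71 = 8·8 + 7   →  a_1 = 8

8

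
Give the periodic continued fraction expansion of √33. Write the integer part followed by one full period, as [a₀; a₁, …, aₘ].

a₀ = ⌊√33⌋ = 5.
With m₀=0, d₀=1 and mₖ₊₁ = dₖaₖ − mₖ, dₖ₊₁ = (n − mₖ₊₁²)/dₖ, aₖ₊₁ = ⌊(a₀+mₖ₊₁)/dₖ₊₁⌋:
  k=1: m=5, d=8, a=1
  k=2: m=3, d=3, a=2
  k=3: m=3, d=8, a=1
  k=4: m=5, d=1, a=10
d=1 and a=2a₀=10 at k=4, so the next step gives (m, d) = (5, 8) again — its k=1 value — and the period has length 4.

[5; 1, 2, 1, 10]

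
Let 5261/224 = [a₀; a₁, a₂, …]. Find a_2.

5261 = 23·224 + 109   →  a_0 = 23
224 = 2·109 + 6   →  a_1 = 2
109 = 18·6 + 1   →  a_2 = 18

18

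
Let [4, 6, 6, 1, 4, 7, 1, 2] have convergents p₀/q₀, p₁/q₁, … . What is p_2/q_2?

154/37

Using pₖ = aₖpₖ₋₁ + pₖ₋₂, qₖ = aₖqₖ₋₁ + qₖ₋₂ (with p₋₁=1, p₋₂=0, q₋₁=0, q₋₂=1):
  k=0: a=4, p=4, q=1
  k=1: a=6, p=25, q=6
  k=2: a=6, p=154, q=37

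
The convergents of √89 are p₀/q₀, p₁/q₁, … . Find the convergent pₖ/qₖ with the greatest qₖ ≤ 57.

√89 = [9; 2, 3, 3, 2, 18, …] (period length 5).
Convergents:
  p_0/q_0 = 9/1
  p_1/q_1 = 19/2
  p_2/q_2 = 66/7
  p_3/q_3 = 217/23
  p_4/q_4 = 500/53
  p_5/q_5 = 9217/977
q_4 = 53 ≤ 57 < 977 = q_5, so the answer is 500/53.

500/53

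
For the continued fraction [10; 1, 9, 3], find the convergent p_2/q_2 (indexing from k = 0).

109/10

Using pₖ = aₖpₖ₋₁ + pₖ₋₂, qₖ = aₖqₖ₋₁ + qₖ₋₂ (with p₋₁=1, p₋₂=0, q₋₁=0, q₋₂=1):
  k=0: a=10, p=10, q=1
  k=1: a=1, p=11, q=1
  k=2: a=9, p=109, q=10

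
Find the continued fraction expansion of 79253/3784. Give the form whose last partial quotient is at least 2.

79253 = 20·3784 + 3573
3784 = 1·3573 + 211
3573 = 16·211 + 197
211 = 1·197 + 14
197 = 14·14 + 1
14 = 14·1 + 0  (stop)
So 79253/3784 = [20; 1, 16, 1, 14, 14].

[20; 1, 16, 1, 14, 14]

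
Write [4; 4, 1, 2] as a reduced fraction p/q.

59/14

Fold from the inside: start with 2/1.
  1 + 1/2 = 3/2
  4 + 2/3 = 14/3
  4 + 3/14 = 59/14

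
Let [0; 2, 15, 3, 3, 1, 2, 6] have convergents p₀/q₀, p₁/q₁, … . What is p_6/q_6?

551/1138

Using pₖ = aₖpₖ₋₁ + pₖ₋₂, qₖ = aₖqₖ₋₁ + qₖ₋₂ (with p₋₁=1, p₋₂=0, q₋₁=0, q₋₂=1):
  k=0: a=0, p=0, q=1
  k=1: a=2, p=1, q=2
  k=2: a=15, p=15, q=31
  k=3: a=3, p=46, q=95
  k=4: a=3, p=153, q=316
  k=5: a=1, p=199, q=411
  k=6: a=2, p=551, q=1138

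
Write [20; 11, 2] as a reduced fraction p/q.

Fold from the inside: start with 2/1.
  11 + 1/2 = 23/2
  20 + 2/23 = 462/23

462/23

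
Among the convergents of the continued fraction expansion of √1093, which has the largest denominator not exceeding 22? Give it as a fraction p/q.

√1093 = [33; 16, 1, 1, 16, 66, …] (period length 5).
Convergents:
  p_0/q_0 = 33/1
  p_1/q_1 = 529/16
  p_2/q_2 = 562/17
  p_3/q_3 = 1091/33
q_2 = 17 ≤ 22 < 33 = q_3, so the answer is 562/17.

562/17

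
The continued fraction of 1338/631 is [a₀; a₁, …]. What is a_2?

1338 = 2·631 + 76   →  a_0 = 2
631 = 8·76 + 23   →  a_1 = 8
76 = 3·23 + 7   →  a_2 = 3

3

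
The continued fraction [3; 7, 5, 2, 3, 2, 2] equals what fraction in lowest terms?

4781/1523

Using pₖ = aₖpₖ₋₁ + pₖ₋₂ and qₖ = aₖqₖ₋₁ + qₖ₋₂:
  k=0: a=3, p=3, q=1
  k=1: a=7, p=22, q=7
  k=2: a=5, p=113, q=36
  k=3: a=2, p=248, q=79
  k=4: a=3, p=857, q=273
  k=5: a=2, p=1962, q=625
  k=6: a=2, p=4781, q=1523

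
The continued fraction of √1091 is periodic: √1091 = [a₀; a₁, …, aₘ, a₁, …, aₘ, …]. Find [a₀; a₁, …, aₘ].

[33; 33, 66]

a₀ = ⌊√1091⌋ = 33.
With m₀=0, d₀=1 and mₖ₊₁ = dₖaₖ − mₖ, dₖ₊₁ = (n − mₖ₊₁²)/dₖ, aₖ₊₁ = ⌊(a₀+mₖ₊₁)/dₖ₊₁⌋:
  k=1: m=33, d=2, a=33
  k=2: m=33, d=1, a=66
d=1 and a=2a₀=66 at k=2, so the next step gives (m, d) = (33, 2) again — its k=1 value — and the period has length 2.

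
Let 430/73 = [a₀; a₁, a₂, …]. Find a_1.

1

430 = 5·73 + 65   →  a_0 = 5
73 = 1·65 + 8   →  a_1 = 1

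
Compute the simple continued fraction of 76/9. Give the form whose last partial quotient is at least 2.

[8; 2, 4]

76 = 8×9 + 4
9 = 2×4 + 1
4 = 4×1 + 0  (stop)
So 76/9 = [8; 2, 4].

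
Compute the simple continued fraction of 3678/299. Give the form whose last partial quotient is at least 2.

[12; 3, 3, 9, 1, 2]

3678 = 12*299 + 90
299 = 3*90 + 29
90 = 3*29 + 3
29 = 9*3 + 2
3 = 1*2 + 1
2 = 2*1 + 0  (stop)
So 3678/299 = [12; 3, 3, 9, 1, 2].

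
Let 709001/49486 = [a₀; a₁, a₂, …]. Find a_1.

3

709001 = 14·49486 + 16197   →  a_0 = 14
49486 = 3·16197 + 895   →  a_1 = 3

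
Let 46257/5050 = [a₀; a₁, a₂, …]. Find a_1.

6

46257 = 9·5050 + 807   →  a_0 = 9
5050 = 6·807 + 208   →  a_1 = 6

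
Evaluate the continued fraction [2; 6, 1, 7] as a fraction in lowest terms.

Using pₖ = aₖpₖ₋₁ + pₖ₋₂ and qₖ = aₖqₖ₋₁ + qₖ₋₂:
  k=0: a=2, p=2, q=1
  k=1: a=6, p=13, q=6
  k=2: a=1, p=15, q=7
  k=3: a=7, p=118, q=55

118/55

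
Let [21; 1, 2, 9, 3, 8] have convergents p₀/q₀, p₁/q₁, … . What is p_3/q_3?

607/28

Using pₖ = aₖpₖ₋₁ + pₖ₋₂, qₖ = aₖqₖ₋₁ + qₖ₋₂ (with p₋₁=1, p₋₂=0, q₋₁=0, q₋₂=1):
  k=0: a=21, p=21, q=1
  k=1: a=1, p=22, q=1
  k=2: a=2, p=65, q=3
  k=3: a=9, p=607, q=28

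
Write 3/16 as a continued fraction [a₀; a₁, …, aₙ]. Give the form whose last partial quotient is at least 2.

3 = 0*16 + 3
16 = 5*3 + 1
3 = 3*1 + 0  (stop)
So 3/16 = [0; 5, 3].

[0; 5, 3]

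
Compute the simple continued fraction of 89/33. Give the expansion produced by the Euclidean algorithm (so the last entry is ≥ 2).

89 = 2×33 + 23
33 = 1×23 + 10
23 = 2×10 + 3
10 = 3×3 + 1
3 = 3×1 + 0  (stop)
So 89/33 = [2; 1, 2, 3, 3].

[2; 1, 2, 3, 3]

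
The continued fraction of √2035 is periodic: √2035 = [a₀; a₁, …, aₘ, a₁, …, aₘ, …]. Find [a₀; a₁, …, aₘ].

[45; 9, 90]

a₀ = ⌊√2035⌋ = 45.
With m₀=0, d₀=1 and mₖ₊₁ = dₖaₖ − mₖ, dₖ₊₁ = (n − mₖ₊₁²)/dₖ, aₖ₊₁ = ⌊(a₀+mₖ₊₁)/dₖ₊₁⌋:
  k=1: m=45, d=10, a=9
  k=2: m=45, d=1, a=90
d=1 and a=2a₀=90 at k=2, so the next step gives (m, d) = (45, 10) again — its k=1 value — and the period has length 2.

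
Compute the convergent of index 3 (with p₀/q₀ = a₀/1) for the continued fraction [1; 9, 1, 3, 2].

Using pₖ = aₖpₖ₋₁ + pₖ₋₂, qₖ = aₖqₖ₋₁ + qₖ₋₂ (with p₋₁=1, p₋₂=0, q₋₁=0, q₋₂=1):
  k=0: a=1, p=1, q=1
  k=1: a=9, p=10, q=9
  k=2: a=1, p=11, q=10
  k=3: a=3, p=43, q=39

43/39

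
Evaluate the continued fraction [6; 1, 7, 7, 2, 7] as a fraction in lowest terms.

Fold from the inside: start with 7/1.
  2 + 1/7 = 15/7
  7 + 7/15 = 112/15
  7 + 15/112 = 799/112
  1 + 112/799 = 911/799
  6 + 799/911 = 6265/911

6265/911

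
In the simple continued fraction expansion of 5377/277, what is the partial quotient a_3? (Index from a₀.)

3

5377 = 19·277 + 114   →  a_0 = 19
277 = 2·114 + 49   →  a_1 = 2
114 = 2·49 + 16   →  a_2 = 2
49 = 3·16 + 1   →  a_3 = 3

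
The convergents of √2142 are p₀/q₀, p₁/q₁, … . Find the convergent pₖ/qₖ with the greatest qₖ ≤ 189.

√2142 = [46; 3, 1, 1, 4, 1, 1, 3, 92, …] (period length 8).
Convergents:
  p_0/q_0 = 46/1
  p_1/q_1 = 139/3
  p_2/q_2 = 185/4
  p_3/q_3 = 324/7
  p_4/q_4 = 1481/32
  p_5/q_5 = 1805/39
  p_6/q_6 = 3286/71
  p_7/q_7 = 11663/252
q_6 = 71 ≤ 189 < 252 = q_7, so the answer is 3286/71.

3286/71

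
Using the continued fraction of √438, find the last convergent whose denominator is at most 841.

12285/587

√438 = [20; 1, 12, 1, 40, …] (period length 4).
Convergents:
  p_0/q_0 = 20/1
  p_1/q_1 = 21/1
  p_2/q_2 = 272/13
  p_3/q_3 = 293/14
  p_4/q_4 = 11992/573
  p_5/q_5 = 12285/587
  p_6/q_6 = 159412/7617
q_5 = 587 ≤ 841 < 7617 = q_6, so the answer is 12285/587.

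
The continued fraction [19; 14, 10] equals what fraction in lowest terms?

Using pₖ = aₖpₖ₋₁ + pₖ₋₂ and qₖ = aₖqₖ₋₁ + qₖ₋₂:
  k=0: a=19, p=19, q=1
  k=1: a=14, p=267, q=14
  k=2: a=10, p=2689, q=141

2689/141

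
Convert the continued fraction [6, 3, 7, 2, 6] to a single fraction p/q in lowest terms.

1921/304

Fold from the inside: start with 6/1.
  2 + 1/6 = 13/6
  7 + 6/13 = 97/13
  3 + 13/97 = 304/97
  6 + 97/304 = 1921/304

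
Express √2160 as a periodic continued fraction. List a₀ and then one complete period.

a₀ = ⌊√2160⌋ = 46.

[46; 2, 9, 1, 4, 1, 9, 2, 92]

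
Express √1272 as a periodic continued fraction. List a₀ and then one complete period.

a₀ = ⌊√1272⌋ = 35.
With m₀=0, d₀=1 and mₖ₊₁ = dₖaₖ − mₖ, dₖ₊₁ = (n − mₖ₊₁²)/dₖ, aₖ₊₁ = ⌊(a₀+mₖ₊₁)/dₖ₊₁⌋:
  k=1: m=35, d=47, a=1
  k=2: m=12, d=24, a=1
  k=3: m=12, d=47, a=1
  k=4: m=35, d=1, a=70
d=1 and a=2a₀=70 at k=4, so the next step gives (m, d) = (35, 47) again — its k=1 value — and the period has length 4.

[35; 1, 1, 1, 70]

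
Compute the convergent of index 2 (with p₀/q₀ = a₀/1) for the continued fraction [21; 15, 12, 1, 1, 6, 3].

Using pₖ = aₖpₖ₋₁ + pₖ₋₂, qₖ = aₖqₖ₋₁ + qₖ₋₂ (with p₋₁=1, p₋₂=0, q₋₁=0, q₋₂=1):
  k=0: a=21, p=21, q=1
  k=1: a=15, p=316, q=15
  k=2: a=12, p=3813, q=181

3813/181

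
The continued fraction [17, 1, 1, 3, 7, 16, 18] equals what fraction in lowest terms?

Using pₖ = aₖpₖ₋₁ + pₖ₋₂ and qₖ = aₖqₖ₋₁ + qₖ₋₂:
  k=0: a=17, p=17, q=1
  k=1: a=1, p=18, q=1
  k=2: a=1, p=35, q=2
  k=3: a=3, p=123, q=7
  k=4: a=7, p=896, q=51
  k=5: a=16, p=14459, q=823
  k=6: a=18, p=261158, q=14865

261158/14865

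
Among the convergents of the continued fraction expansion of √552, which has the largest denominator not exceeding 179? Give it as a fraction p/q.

√552 = [23; 2, 46, …] (period length 2).
Convergents:
  p_0/q_0 = 23/1
  p_1/q_1 = 47/2
  p_2/q_2 = 2185/93
  p_3/q_3 = 4417/188
q_2 = 93 ≤ 179 < 188 = q_3, so the answer is 2185/93.

2185/93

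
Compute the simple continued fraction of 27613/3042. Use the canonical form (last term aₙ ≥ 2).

[9; 12, 1, 17, 13]

27613 = 9×3042 + 235
3042 = 12×235 + 222
235 = 1×222 + 13
222 = 17×13 + 1
13 = 13×1 + 0  (stop)
So 27613/3042 = [9; 12, 1, 17, 13].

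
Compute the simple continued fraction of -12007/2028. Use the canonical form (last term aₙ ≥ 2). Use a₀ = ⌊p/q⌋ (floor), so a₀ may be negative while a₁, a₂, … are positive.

-12007 = -6×2028 + 161
2028 = 12×161 + 96
161 = 1×96 + 65
96 = 1×65 + 31
65 = 2×31 + 3
31 = 10×3 + 1
3 = 3×1 + 0  (stop)
So -12007/2028 = [-6; 12, 1, 1, 2, 10, 3].

[-6; 12, 1, 1, 2, 10, 3]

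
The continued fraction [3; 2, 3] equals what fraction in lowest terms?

Using pₖ = aₖpₖ₋₁ + pₖ₋₂ and qₖ = aₖqₖ₋₁ + qₖ₋₂:
  k=0: a=3, p=3, q=1
  k=1: a=2, p=7, q=2
  k=2: a=3, p=24, q=7

24/7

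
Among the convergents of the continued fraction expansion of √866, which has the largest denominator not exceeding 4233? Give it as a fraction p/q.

√866 = [29; 2, 2, 1, 28, 1, 2, 2, 58, …] (period length 8).
Convergents:
  p_0/q_0 = 29/1
  p_1/q_1 = 59/2
  p_2/q_2 = 147/5
  p_3/q_3 = 206/7
  p_4/q_4 = 5915/201
  p_5/q_5 = 6121/208
  p_6/q_6 = 18157/617
  p_7/q_7 = 42435/1442
  p_8/q_8 = 2479387/84253
q_7 = 1442 ≤ 4233 < 84253 = q_8, so the answer is 42435/1442.

42435/1442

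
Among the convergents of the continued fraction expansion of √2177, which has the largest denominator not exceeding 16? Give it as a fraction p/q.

√2177 = [46; 1, 1, 1, 12, 1, 1, 1, 92, …] (period length 8).
Convergents:
  p_0/q_0 = 46/1
  p_1/q_1 = 47/1
  p_2/q_2 = 93/2
  p_3/q_3 = 140/3
  p_4/q_4 = 1773/38
q_3 = 3 ≤ 16 < 38 = q_4, so the answer is 140/3.

140/3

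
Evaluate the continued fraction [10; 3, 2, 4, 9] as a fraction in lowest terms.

2943/286

Using pₖ = aₖpₖ₋₁ + pₖ₋₂ and qₖ = aₖqₖ₋₁ + qₖ₋₂:
  k=0: a=10, p=10, q=1
  k=1: a=3, p=31, q=3
  k=2: a=2, p=72, q=7
  k=3: a=4, p=319, q=31
  k=4: a=9, p=2943, q=286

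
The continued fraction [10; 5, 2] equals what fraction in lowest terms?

112/11

Fold from the inside: start with 2/1.
  5 + 1/2 = 11/2
  10 + 2/11 = 112/11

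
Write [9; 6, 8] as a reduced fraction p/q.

Fold from the inside: start with 8/1.
  6 + 1/8 = 49/8
  9 + 8/49 = 449/49

449/49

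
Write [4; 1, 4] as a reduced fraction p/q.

Fold from the inside: start with 4/1.
  1 + 1/4 = 5/4
  4 + 4/5 = 24/5

24/5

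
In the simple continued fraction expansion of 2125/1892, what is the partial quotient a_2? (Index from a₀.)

2125 = 1·1892 + 233   →  a_0 = 1
1892 = 8·233 + 28   →  a_1 = 8
233 = 8·28 + 9   →  a_2 = 8

8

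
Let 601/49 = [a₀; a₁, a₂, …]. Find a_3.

601 = 12·49 + 13   →  a_0 = 12
49 = 3·13 + 10   →  a_1 = 3
13 = 1·10 + 3   →  a_2 = 1
10 = 3·3 + 1   →  a_3 = 3

3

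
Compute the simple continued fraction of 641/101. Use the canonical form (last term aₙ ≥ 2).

[6; 2, 1, 7, 1, 3]

641 = 6·101 + 35
101 = 2·35 + 31
35 = 1·31 + 4
31 = 7·4 + 3
4 = 1·3 + 1
3 = 3·1 + 0  (stop)
So 641/101 = [6; 2, 1, 7, 1, 3].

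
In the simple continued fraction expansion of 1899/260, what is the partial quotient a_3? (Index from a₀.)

1899 = 7·260 + 79   →  a_0 = 7
260 = 3·79 + 23   →  a_1 = 3
79 = 3·23 + 10   →  a_2 = 3
23 = 2·10 + 3   →  a_3 = 2

2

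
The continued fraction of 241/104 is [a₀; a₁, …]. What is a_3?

241 = 2·104 + 33   →  a_0 = 2
104 = 3·33 + 5   →  a_1 = 3
33 = 6·5 + 3   →  a_2 = 6
5 = 1·3 + 2   →  a_3 = 1

1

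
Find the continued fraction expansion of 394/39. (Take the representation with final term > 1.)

394 = 10·39 + 4
39 = 9·4 + 3
4 = 1·3 + 1
3 = 3·1 + 0  (stop)
So 394/39 = [10; 9, 1, 3].

[10; 9, 1, 3]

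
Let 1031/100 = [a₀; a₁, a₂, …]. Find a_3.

2

1031 = 10·100 + 31   →  a_0 = 10
100 = 3·31 + 7   →  a_1 = 3
31 = 4·7 + 3   →  a_2 = 4
7 = 2·3 + 1   →  a_3 = 2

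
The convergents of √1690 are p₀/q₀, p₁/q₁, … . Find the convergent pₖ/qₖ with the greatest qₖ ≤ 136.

√1690 = [41; 9, 8, 9, 82, …] (period length 4).
Convergents:
  p_0/q_0 = 41/1
  p_1/q_1 = 370/9
  p_2/q_2 = 3001/73
  p_3/q_3 = 27379/666
q_2 = 73 ≤ 136 < 666 = q_3, so the answer is 3001/73.

3001/73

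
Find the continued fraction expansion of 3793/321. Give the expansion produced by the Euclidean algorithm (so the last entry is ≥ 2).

3793 = 11×321 + 262
321 = 1×262 + 59
262 = 4×59 + 26
59 = 2×26 + 7
26 = 3×7 + 5
7 = 1×5 + 2
5 = 2×2 + 1
2 = 2×1 + 0  (stop)
So 3793/321 = [11; 1, 4, 2, 3, 1, 2, 2].

[11; 1, 4, 2, 3, 1, 2, 2]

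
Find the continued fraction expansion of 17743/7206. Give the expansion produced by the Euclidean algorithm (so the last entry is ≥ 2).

[2; 2, 6, 8, 8, 2, 1, 2]

17743 = 2×7206 + 3331
7206 = 2×3331 + 544
3331 = 6×544 + 67
544 = 8×67 + 8
67 = 8×8 + 3
8 = 2×3 + 2
3 = 1×2 + 1
2 = 2×1 + 0  (stop)
So 17743/7206 = [2; 2, 6, 8, 8, 2, 1, 2].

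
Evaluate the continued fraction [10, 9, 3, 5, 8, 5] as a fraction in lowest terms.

63161/6249

Using pₖ = aₖpₖ₋₁ + pₖ₋₂ and qₖ = aₖqₖ₋₁ + qₖ₋₂:
  k=0: a=10, p=10, q=1
  k=1: a=9, p=91, q=9
  k=2: a=3, p=283, q=28
  k=3: a=5, p=1506, q=149
  k=4: a=8, p=12331, q=1220
  k=5: a=5, p=63161, q=6249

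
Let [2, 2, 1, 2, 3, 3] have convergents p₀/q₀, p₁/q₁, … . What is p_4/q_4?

Using pₖ = aₖpₖ₋₁ + pₖ₋₂, qₖ = aₖqₖ₋₁ + qₖ₋₂ (with p₋₁=1, p₋₂=0, q₋₁=0, q₋₂=1):
  k=0: a=2, p=2, q=1
  k=1: a=2, p=5, q=2
  k=2: a=1, p=7, q=3
  k=3: a=2, p=19, q=8
  k=4: a=3, p=64, q=27

64/27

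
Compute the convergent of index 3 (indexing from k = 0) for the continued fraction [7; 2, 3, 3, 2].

Using pₖ = aₖpₖ₋₁ + pₖ₋₂, qₖ = aₖqₖ₋₁ + qₖ₋₂ (with p₋₁=1, p₋₂=0, q₋₁=0, q₋₂=1):
  k=0: a=7, p=7, q=1
  k=1: a=2, p=15, q=2
  k=2: a=3, p=52, q=7
  k=3: a=3, p=171, q=23

171/23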